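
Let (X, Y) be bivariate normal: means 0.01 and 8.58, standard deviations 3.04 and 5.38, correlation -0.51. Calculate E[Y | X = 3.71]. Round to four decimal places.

The regression of Y on X has slope ρ·σ_Y/σ_X and passes through (μ_X, μ_Y).
E[Y | X=3.71] = 8.58 + (-0.51)·(5.38/3.04)·(3.71 − (0.01)) = 8.58 + (-0.90257)·(3.7) = 5.2405.

5.2405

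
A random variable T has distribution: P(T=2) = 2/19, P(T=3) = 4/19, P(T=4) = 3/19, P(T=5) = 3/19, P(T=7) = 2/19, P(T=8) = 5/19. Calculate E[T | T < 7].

43/12

P(T < 7) = 12/19.
Σ over the event: 2·2/19 + 3·4/19 + 4·3/19 + 5·3/19 = 43/19.
E[T | T < 7] = (43/19) / (12/19) = 43/12.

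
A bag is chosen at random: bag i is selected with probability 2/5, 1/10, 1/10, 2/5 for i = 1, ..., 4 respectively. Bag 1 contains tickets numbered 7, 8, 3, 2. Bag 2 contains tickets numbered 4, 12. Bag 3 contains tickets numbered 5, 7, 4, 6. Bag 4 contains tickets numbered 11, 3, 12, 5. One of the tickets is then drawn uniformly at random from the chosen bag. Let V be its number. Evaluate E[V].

E[V | bag 1] = (7+8+3+2)/4 = 5.
E[V | bag 2] = (4+12)/2 = 8.
E[V | bag 3] = (5+7+4+6)/4 = 11/2.
E[V | bag 4] = (11+3+12+5)/4 = 31/4.
By the law of total expectation,
E[V] = (2/5)·(5) + (1/10)·(8) + (1/10)·(11/2) + (2/5)·(31/4) = 129/20.

129/20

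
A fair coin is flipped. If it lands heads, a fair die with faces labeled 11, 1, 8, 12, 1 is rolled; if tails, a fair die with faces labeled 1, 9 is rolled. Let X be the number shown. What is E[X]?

E[X | heads] = (11+1+8+12+1)/5 = 33/5.
E[X | tails] = (1+9)/2 = 5.
By the law of total expectation,
E[X] = (1/2)·(33/5) + (1/2)·(5) = 29/5.

29/5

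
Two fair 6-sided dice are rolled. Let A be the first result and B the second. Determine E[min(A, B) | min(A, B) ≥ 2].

16/5

P(min(A, B) ≥ 2) = 25/36.
Summing min(A,B)·P(x,y) over outcomes with min(A, B) ≥ 2 gives 20/9.
E[min(A, B) | min(A, B) ≥ 2] = (20/9) / (25/36) = 16/5.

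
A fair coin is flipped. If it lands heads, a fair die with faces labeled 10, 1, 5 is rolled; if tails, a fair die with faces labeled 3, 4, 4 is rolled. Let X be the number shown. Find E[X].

E[X | heads] = (10+1+5)/3 = 16/3.
E[X | tails] = (3+4+4)/3 = 11/3.
E[X] = (1/2)·(16/3) + (1/2)·(11/3) = 9/2.

9/2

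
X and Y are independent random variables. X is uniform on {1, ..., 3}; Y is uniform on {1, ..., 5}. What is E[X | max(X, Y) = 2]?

Outcomes with max(X, Y) = 2: (1,2), (2,1), (2,2), each with probability 1/15.
E[X | max(X, Y) = 2] = (1 + 2 + 2) / 3 = 5/3.

5/3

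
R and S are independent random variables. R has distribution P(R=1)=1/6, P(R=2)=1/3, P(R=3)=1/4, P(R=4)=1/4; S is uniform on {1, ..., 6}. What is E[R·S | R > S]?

P(R > S) = 19/72.
Summing RS·P(x,y) over outcomes with R > S gives 107/72.
E[R·S | R > S] = (107/72) / (19/72) = 107/19.

107/19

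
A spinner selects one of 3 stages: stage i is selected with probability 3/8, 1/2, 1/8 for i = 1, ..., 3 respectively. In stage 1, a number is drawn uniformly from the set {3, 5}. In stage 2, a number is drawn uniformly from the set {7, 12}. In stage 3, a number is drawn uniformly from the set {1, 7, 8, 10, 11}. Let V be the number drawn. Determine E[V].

287/40

E[V | stage 1] = (3+5)/2 = 4.
E[V | stage 2] = (7+12)/2 = 19/2.
E[V | stage 3] = (1+7+8+10+11)/5 = 37/5.
E[V] = (3/8)·(4) + (1/2)·(19/2) + (1/8)·(37/5) = 287/40.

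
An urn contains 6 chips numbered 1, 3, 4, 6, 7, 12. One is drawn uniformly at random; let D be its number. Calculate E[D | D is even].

P(D is even) = 1/2.
Σ over the event: 4·1/6 + 6·1/6 + 12·1/6 = 11/3.
E[D | D is even] = (11/3) / (1/2) = 22/3.

22/3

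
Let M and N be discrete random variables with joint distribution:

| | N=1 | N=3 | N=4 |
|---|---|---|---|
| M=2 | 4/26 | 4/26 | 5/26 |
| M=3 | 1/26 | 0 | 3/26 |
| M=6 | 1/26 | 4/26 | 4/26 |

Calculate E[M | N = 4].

43/12

P(N = 4) = 6/13.
Summing M·P(M=x,N=y) over the conditioning event gives 43/26.
E[M | N = 4] = (43/26) / (6/13) = 43/12.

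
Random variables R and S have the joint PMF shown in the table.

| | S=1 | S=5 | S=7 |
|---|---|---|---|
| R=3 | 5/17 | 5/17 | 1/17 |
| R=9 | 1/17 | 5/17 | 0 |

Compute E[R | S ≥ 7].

P(S ≥ 7) = 1/17.
Σ R·P over the event = 3·(1/17) = 3/17.
E[R | S ≥ 7] = (3/17) / (1/17) = 3.

3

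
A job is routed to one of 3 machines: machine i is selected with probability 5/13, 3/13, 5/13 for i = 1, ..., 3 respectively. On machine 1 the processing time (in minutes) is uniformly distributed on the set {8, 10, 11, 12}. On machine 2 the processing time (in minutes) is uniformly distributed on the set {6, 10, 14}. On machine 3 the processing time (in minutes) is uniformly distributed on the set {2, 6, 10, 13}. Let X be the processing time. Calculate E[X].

120/13

E[X | machine 1] = (8+10+11+12)/4 = 41/4.
E[X | machine 2] = (6+10+14)/3 = 10.
E[X | machine 3] = (2+6+10+13)/4 = 31/4.
E[X] = (5/13)·(41/4) + (3/13)·(10) + (5/13)·(31/4) = 120/13.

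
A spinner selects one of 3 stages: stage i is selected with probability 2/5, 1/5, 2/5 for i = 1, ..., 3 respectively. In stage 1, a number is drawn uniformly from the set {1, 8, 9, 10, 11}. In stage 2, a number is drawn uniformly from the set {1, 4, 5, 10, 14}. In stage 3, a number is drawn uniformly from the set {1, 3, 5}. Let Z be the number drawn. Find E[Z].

142/25

E[Z | stage 1] = (1+8+9+10+11)/5 = 39/5.
E[Z | stage 2] = (1+4+5+10+14)/5 = 34/5.
E[Z | stage 3] = (1+3+5)/3 = 3.
By the law of total expectation,
E[Z] = (2/5)·(39/5) + (1/5)·(34/5) + (2/5)·(3) = 142/25.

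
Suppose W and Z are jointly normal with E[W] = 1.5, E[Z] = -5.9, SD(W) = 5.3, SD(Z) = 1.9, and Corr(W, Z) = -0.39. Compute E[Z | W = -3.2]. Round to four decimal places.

E[Z | W=x] = μ_Z + ρ(σ_Z/σ_W)(x − μ_W) for jointly normal variables.
E[Z | W=-3.2] = -5.9 + (-0.39)·(1.9/5.3)·(-3.2 − (1.5)) = -5.9 + (-0.13981)·(-4.7) = -5.2429.

-5.2429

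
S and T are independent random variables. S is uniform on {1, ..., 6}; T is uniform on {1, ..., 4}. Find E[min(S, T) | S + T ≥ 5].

P(S + T ≥ 5) = 3/4.
Summing min(S,T)·P(x,y) over outcomes with S + T ≥ 5 gives 43/24.
E[min(S, T) | S + T ≥ 5] = (43/24) / (3/4) = 43/18.

43/18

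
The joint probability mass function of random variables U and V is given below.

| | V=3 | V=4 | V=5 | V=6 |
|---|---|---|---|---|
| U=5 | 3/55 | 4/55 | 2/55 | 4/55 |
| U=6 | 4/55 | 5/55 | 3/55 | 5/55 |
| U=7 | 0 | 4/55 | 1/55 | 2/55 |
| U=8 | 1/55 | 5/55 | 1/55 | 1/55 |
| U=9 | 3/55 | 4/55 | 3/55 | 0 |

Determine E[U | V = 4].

7

P(V = 4) = 2/5.
Σ U·P over the event = 5·(4/55) + 6·(5/55) + 7·(4/55) + 8·(5/55) + 9·(4/55) = 14/5.
E[U | V = 4] = (14/5) / (2/5) = 7.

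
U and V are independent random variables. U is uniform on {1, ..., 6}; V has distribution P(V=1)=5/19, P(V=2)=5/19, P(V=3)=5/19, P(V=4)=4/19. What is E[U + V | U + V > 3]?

P(U + V > 3) = 33/38.
Summing (U+V)·P(x,y) over outcomes with U + V > 3 gives 635/114.
E[U + V | U + V > 3] = (635/114) / (33/38) = 635/99.

635/99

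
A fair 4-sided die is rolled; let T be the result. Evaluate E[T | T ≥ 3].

7/2

Given T ≥ 3, T is equally likely to be any of {3, 4}.
E[T | T ≥ 3] = (3 + 4) / 2 = 7/2.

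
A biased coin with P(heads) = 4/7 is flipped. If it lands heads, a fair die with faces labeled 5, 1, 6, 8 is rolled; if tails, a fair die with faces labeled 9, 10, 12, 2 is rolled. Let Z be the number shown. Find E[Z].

179/28

E[Z | heads] = (5+1+6+8)/4 = 5.
E[Z | tails] = (9+10+12+2)/4 = 33/4.
E[Z] = (4/7)·(5) + (3/7)·(33/4) = 179/28.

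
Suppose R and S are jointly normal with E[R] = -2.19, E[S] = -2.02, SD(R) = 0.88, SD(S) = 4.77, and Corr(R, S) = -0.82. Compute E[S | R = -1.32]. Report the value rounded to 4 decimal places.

The regression of S on R has slope ρ·σ_S/σ_R and passes through (μ_R, μ_S).
E[S | R=-1.32] = -2.02 + (-0.82)·(4.77/0.88)·(-1.32 − (-2.19)) = -2.02 + (-4.4448)·(0.87) = -5.8870.

-5.8870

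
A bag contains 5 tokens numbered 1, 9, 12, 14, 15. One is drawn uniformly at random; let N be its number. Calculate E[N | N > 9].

41/3

P(N > 9) = 3/5.
Σ over the event: 12·1/5 + 14·1/5 + 15·1/5 = 41/5.
E[N | N > 9] = (41/5) / (3/5) = 41/3.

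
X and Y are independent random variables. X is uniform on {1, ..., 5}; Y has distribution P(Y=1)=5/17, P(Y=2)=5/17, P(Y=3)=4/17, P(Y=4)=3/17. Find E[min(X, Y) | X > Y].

43/23

P(X > Y) = 46/85.
Summing min(X,Y)·P(x,y) over outcomes with X > Y gives 86/85.
E[min(X, Y) | X > Y] = (86/85) / (46/85) = 43/23.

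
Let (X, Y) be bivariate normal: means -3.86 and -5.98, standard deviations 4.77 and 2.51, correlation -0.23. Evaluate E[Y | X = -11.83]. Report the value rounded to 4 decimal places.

The regression of Y on X has slope ρ·σ_Y/σ_X and passes through (μ_X, μ_Y).
E[Y | X=-11.83] = -5.98 + (-0.23)·(2.51/4.77)·(-11.83 − (-3.86)) = -5.98 + (-0.12103)·(-7.97) = -5.0154.

-5.0154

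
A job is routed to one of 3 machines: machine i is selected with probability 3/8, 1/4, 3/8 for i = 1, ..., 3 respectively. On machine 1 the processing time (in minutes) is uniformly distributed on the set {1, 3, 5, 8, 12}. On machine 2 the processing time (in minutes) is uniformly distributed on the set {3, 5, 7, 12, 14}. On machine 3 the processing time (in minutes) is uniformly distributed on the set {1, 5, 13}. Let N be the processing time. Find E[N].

E[N | machine 1] = (1+3+5+8+12)/5 = 29/5.
E[N | machine 2] = (3+5+7+12+14)/5 = 41/5.
E[N | machine 3] = (1+5+13)/3 = 19/3.
E[N] = (3/8)·(29/5) + (1/4)·(41/5) + (3/8)·(19/3) = 33/5.

33/5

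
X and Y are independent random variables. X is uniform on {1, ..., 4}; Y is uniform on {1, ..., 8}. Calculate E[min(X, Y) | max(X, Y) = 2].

4/3

Outcomes with max(X, Y) = 2: (1,2), (2,1), (2,2), each with probability 1/32.
E[min(X, Y) | max(X, Y) = 2] = (1 + 1 + 2) / 3 = 4/3.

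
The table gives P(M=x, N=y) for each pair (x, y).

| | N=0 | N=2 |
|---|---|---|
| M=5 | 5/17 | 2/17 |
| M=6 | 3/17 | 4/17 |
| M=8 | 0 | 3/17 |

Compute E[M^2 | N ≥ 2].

386/9

P(N ≥ 2) = 9/17.
Summing M^2·P(M=x,N=y) over the conditioning event gives 386/17.
E[M^2 | N ≥ 2] = (386/17) / (9/17) = 386/9.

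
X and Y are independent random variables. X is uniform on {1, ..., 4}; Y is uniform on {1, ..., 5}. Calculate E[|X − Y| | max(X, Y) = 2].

Outcomes with max(X, Y) = 2: (1,2), (2,1), (2,2), each with probability 1/20.
E[|X − Y| | max(X, Y) = 2] = (1 + 1 + 0) / 3 = 2/3.

2/3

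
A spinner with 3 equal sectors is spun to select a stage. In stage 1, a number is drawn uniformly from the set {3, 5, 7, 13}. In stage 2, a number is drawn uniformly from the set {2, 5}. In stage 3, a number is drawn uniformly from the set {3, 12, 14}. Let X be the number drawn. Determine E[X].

121/18

E[X | stage 1] = (3+5+7+13)/4 = 7.
E[X | stage 2] = (2+5)/2 = 7/2.
E[X | stage 3] = (3+12+14)/3 = 29/3.
By the law of total expectation,
E[X] = (1/3)·(7) + (1/3)·(7/2) + (1/3)·(29/3) = 121/18.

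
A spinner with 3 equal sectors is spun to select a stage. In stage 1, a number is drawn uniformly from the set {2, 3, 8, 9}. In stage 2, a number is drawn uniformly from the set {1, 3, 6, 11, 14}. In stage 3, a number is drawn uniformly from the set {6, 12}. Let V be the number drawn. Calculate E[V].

E[V | stage 1] = (2+3+8+9)/4 = 11/2.
E[V | stage 2] = (1+3+6+11+14)/5 = 7.
E[V | stage 3] = (6+12)/2 = 9.
E[V] = (1/3)·(11/2) + (1/3)·(7) + (1/3)·(9) = 43/6.

43/6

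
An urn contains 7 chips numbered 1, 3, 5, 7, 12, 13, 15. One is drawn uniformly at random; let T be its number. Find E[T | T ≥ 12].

40/3

P(T ≥ 12) = 3/7.
Σ over the event: 12·1/7 + 13·1/7 + 15·1/7 = 40/7.
E[T | T ≥ 12] = (40/7) / (3/7) = 40/3.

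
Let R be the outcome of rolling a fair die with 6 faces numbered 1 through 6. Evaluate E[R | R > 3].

Given R > 3, R is equally likely to be any of {4, 5, 6}.
E[R | R > 3] = (4 + 5 + 6) / 3 = 5.

5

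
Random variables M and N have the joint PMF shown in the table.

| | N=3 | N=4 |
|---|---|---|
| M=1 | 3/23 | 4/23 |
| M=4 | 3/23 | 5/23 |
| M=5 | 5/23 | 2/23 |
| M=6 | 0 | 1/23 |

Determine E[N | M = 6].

P(M = 6) = 1/23.
Σ N·P over the event = 4·(1/23) = 4/23.
E[N | M = 6] = (4/23) / (1/23) = 4.

4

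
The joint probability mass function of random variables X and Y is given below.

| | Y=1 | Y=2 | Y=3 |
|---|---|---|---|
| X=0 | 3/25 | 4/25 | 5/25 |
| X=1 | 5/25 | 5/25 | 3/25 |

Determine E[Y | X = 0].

13/6

P(X = 0) = 12/25.
Σ Y·P over the event = 1·(3/25) + 2·(4/25) + 3·(5/25) = 26/25.
E[Y | X = 0] = (26/25) / (12/25) = 13/6.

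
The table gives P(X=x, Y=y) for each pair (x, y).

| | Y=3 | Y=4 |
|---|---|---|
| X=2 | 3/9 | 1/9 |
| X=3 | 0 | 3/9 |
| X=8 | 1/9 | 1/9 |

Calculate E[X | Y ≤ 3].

7/2

P(Y ≤ 3) = 4/9.
Σ X·P over the event = 2·(3/9) + 8·(1/9) = 14/9.
E[X | Y ≤ 3] = (14/9) / (4/9) = 7/2.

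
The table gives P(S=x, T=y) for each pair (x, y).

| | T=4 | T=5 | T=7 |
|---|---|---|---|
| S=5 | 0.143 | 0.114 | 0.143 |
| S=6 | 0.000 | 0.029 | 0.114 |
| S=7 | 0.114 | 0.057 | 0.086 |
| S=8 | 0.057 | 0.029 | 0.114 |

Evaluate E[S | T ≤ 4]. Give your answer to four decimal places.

6.2707

P(T ≤ 4) = 0.314.
Σ S·P over the event = 5·(0.143) + 7·(0.114) + 8·(0.057) = 1.969.
E[S | T ≤ 4] = (1.969) / (0.314) = 6.2707.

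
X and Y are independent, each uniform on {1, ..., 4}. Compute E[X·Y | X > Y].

35/6

Outcomes with X > Y: (2,1), (3,1), (3,2), (4,1), (4,2), (4,3), each with probability 1/16.
E[X·Y | X > Y] = (2 + 3 + 6 + 4 + 8 + 12) / 6 = 35/6.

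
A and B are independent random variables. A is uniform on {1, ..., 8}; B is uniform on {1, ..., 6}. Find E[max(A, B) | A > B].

P(A > B) = 9/16.
Summing max(A,B)·P(x,y) over outcomes with A > B gives 10/3.
E[max(A, B) | A > B] = (10/3) / (9/16) = 160/27.

160/27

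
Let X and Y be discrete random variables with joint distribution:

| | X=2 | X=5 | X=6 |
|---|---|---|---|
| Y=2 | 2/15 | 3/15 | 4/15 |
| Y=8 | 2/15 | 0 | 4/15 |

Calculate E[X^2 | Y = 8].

P(Y = 8) = 2/5.
Summing X^2·P(X=x,Y=y) over the conditioning event gives 152/15.
E[X^2 | Y = 8] = (152/15) / (2/5) = 76/3.

76/3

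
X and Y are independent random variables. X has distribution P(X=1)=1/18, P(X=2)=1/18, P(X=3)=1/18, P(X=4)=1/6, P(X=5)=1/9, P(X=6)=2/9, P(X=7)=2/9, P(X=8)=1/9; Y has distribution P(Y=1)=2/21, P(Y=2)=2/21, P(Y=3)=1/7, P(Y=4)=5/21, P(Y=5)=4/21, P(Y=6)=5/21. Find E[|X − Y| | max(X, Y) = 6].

66/31

P(max(X, Y) = 6) = 62/189.
Summing |X−Y|·P(x,y) over outcomes with max(X, Y) = 6 gives 44/63.
E[|X − Y| | max(X, Y) = 6] = (44/63) / (62/189) = 66/31.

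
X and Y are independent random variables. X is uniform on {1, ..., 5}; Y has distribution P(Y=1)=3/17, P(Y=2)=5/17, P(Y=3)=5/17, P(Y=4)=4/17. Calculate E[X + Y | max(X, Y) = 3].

P(max(X, Y) = 3) = 23/85.
Summing (X+Y)·P(x,y) over outcomes with max(X, Y) = 3 gives 112/85.
E[X + Y | max(X, Y) = 3] = (112/85) / (23/85) = 112/23.

112/23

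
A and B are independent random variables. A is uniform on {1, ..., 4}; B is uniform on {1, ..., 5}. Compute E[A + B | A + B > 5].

Outcomes with A + B > 5: (1,5), (2,4), (2,5), (3,3), (3,4), (3,5), (4,2), (4,3), (4,4), (4,5), each with probability 1/20.
E[A + B | A + B > 5] = (6 + 6 + 7 + 6 + 7 + 8 + 6 + 7 + 8 + 9) / 10 = 7.

7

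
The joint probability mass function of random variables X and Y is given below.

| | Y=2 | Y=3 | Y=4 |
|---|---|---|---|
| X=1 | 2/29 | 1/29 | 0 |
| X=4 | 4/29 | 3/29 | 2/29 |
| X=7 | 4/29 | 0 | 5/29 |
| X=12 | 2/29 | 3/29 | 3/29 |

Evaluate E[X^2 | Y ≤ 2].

P(Y ≤ 2) = 12/29.
Σ X^2·P over the event = 1·(2/29) + 16·(4/29) + 49·(4/29) + 144·(2/29) = 550/29.
E[X^2 | Y ≤ 2] = (550/29) / (12/29) = 275/6.

275/6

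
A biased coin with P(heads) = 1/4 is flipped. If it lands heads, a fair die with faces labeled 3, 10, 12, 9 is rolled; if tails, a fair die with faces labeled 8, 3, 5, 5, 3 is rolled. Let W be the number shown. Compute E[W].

229/40

E[W | heads] = (3+10+12+9)/4 = 17/2.
E[W | tails] = (8+3+5+5+3)/5 = 24/5.
By the law of total expectation,
E[W] = (1/4)·(17/2) + (3/4)·(24/5) = 229/40.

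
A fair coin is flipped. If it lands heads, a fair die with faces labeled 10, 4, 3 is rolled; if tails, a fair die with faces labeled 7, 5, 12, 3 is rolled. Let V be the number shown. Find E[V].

149/24

E[V | heads] = (10+4+3)/3 = 17/3.
E[V | tails] = (7+5+12+3)/4 = 27/4.
By the law of total expectation,
E[V] = (1/2)·(17/3) + (1/2)·(27/4) = 149/24.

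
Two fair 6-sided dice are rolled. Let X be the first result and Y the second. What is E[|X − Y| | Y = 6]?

P(Y = 6) = 1/6.
Summing |X−Y|·P(x,y) over outcomes with Y = 6 gives 5/12.
E[|X − Y| | Y = 6] = (5/12) / (1/6) = 5/2.

5/2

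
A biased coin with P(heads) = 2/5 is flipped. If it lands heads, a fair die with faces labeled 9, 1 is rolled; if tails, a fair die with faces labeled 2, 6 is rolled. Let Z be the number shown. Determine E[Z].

22/5

E[Z | heads] = (9+1)/2 = 5.
E[Z | tails] = (2+6)/2 = 4.
E[Z] = (2/5)·(5) + (3/5)·(4) = 22/5.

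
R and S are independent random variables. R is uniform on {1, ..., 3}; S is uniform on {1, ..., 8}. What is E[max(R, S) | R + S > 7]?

62/9

Outcomes with R + S > 7: (1,7), (1,8), (2,6), (2,7), (2,8), (3,5), (3,6), (3,7), (3,8), each with probability 1/24.
E[max(R, S) | R + S > 7] = (7 + 8 + 6 + 7 + 8 + 5 + 6 + 7 + 8) / 9 = 62/9.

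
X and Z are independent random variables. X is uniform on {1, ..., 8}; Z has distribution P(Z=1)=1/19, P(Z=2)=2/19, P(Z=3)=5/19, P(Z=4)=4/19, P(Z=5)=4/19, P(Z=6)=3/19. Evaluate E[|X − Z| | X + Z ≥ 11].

89/37

P(X + Z ≥ 11) = 37/152.
Summing |X−Z|·P(x,y) over outcomes with X + Z ≥ 11 gives 89/152.
E[|X − Z| | X + Z ≥ 11] = (89/152) / (37/152) = 89/37.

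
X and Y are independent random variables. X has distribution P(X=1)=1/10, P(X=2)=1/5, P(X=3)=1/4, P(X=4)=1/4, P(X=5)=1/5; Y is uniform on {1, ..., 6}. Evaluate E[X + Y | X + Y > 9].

P(X + Y > 9) = 13/120.
Summing (X+Y)·P(x,y) over outcomes with X + Y > 9 gives 67/60.
E[X + Y | X + Y > 9] = (67/60) / (13/120) = 134/13.

134/13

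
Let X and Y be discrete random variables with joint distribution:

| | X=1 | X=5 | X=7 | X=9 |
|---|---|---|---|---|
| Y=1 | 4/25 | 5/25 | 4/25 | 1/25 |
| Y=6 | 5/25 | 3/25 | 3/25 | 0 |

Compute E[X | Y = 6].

41/11

P(Y = 6) = 11/25.
Summing X·P(X=x,Y=y) over the conditioning event gives 41/25.
E[X | Y = 6] = (41/25) / (11/25) = 41/11.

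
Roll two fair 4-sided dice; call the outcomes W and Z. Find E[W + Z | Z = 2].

Outcomes with Z = 2: (1,2), (2,2), (3,2), (4,2), each with probability 1/16.
E[W + Z | Z = 2] = (3 + 4 + 5 + 6) / 4 = 9/2.

9/2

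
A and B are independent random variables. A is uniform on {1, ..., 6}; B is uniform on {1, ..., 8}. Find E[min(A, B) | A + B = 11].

17/4

Outcomes with A + B = 11: (3,8), (4,7), (5,6), (6,5), each with probability 1/48.
E[min(A, B) | A + B = 11] = (3 + 4 + 5 + 5) / 4 = 17/4.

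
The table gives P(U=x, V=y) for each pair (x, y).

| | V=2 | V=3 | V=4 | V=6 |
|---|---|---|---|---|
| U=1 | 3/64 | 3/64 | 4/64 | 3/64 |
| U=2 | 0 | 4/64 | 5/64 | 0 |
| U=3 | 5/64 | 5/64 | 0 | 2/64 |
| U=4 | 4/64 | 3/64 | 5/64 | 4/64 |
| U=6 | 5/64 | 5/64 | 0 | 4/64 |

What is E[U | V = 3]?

P(V = 3) = 5/16.
Σ U·P over the event = 1·(3/64) + 2·(4/64) + 3·(5/64) + 4·(3/64) + 6·(5/64) = 17/16.
E[U | V = 3] = (17/16) / (5/16) = 17/5.

17/5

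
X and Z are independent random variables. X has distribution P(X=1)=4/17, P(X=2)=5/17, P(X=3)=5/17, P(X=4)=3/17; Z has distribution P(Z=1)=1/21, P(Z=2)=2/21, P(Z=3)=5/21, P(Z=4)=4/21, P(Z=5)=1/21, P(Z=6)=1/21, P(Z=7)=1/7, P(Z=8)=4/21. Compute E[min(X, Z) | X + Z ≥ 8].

21/8

P(X + Z ≥ 8) = 152/357.
Summing min(X,Z)·P(x,y) over outcomes with X + Z ≥ 8 gives 19/17.
E[min(X, Z) | X + Z ≥ 8] = (19/17) / (152/357) = 21/8.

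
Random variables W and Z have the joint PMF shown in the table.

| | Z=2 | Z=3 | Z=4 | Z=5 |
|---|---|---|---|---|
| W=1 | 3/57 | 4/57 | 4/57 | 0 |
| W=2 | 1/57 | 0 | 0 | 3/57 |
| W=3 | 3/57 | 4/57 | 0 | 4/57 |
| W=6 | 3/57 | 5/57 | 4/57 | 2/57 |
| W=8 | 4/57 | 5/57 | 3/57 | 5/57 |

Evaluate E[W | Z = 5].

5

P(Z = 5) = 14/57.
Σ W·P over the event = 2·(3/57) + 3·(4/57) + 6·(2/57) + 8·(5/57) = 70/57.
E[W | Z = 5] = (70/57) / (14/57) = 5.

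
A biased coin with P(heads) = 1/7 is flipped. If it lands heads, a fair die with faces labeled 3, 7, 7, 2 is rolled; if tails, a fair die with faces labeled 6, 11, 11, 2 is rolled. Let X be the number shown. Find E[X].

199/28

E[X | heads] = (3+7+7+2)/4 = 19/4.
E[X | tails] = (6+11+11+2)/4 = 15/2.
E[X] = (1/7)·(19/4) + (6/7)·(15/2) = 199/28.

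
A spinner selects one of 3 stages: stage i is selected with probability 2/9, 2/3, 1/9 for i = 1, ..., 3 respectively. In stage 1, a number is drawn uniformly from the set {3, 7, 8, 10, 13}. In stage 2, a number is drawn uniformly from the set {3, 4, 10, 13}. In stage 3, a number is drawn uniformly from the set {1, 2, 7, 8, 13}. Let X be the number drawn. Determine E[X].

338/45

E[X | stage 1] = (3+7+8+10+13)/5 = 41/5.
E[X | stage 2] = (3+4+10+13)/4 = 15/2.
E[X | stage 3] = (1+2+7+8+13)/5 = 31/5.
By the law of total expectation,
E[X] = (2/9)·(41/5) + (2/3)·(15/2) + (1/9)·(31/5) = 338/45.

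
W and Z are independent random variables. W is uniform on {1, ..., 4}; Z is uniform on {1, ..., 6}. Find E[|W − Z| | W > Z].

5/3

Outcomes with W > Z: (2,1), (3,1), (3,2), (4,1), (4,2), (4,3), each with probability 1/24.
E[|W − Z| | W > Z] = (1 + 2 + 1 + 3 + 2 + 1) / 6 = 5/3.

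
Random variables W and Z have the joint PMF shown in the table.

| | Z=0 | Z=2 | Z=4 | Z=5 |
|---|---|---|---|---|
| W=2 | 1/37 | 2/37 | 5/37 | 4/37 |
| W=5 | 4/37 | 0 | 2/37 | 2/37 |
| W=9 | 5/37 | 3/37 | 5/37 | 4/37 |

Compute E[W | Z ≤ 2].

P(Z ≤ 2) = 15/37.
Summing W·P(W=x,Z=y) over the conditioning event gives 98/37.
E[W | Z ≤ 2] = (98/37) / (15/37) = 98/15.

98/15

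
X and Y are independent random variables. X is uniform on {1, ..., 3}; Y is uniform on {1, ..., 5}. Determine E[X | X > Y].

8/3

P(X > Y) = 1/5.
Summing X·P(x,y) over outcomes with X > Y gives 8/15.
E[X | X > Y] = (8/15) / (1/5) = 8/3.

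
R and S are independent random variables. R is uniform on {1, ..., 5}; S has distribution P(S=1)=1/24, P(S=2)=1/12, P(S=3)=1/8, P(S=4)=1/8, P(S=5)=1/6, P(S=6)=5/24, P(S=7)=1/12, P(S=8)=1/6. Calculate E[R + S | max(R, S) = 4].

58/9

P(max(R, S) = 4) = 3/20.
Summing (R+S)·P(x,y) over outcomes with max(R, S) = 4 gives 29/30.
E[R + S | max(R, S) = 4] = (29/30) / (3/20) = 58/9.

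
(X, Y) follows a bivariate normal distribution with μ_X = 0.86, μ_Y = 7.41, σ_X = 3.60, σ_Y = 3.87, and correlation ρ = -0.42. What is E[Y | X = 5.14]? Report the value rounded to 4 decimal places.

5.4776

For a bivariate normal, E[Y | X=x] = μ_Y + ρ·(σ_Y/σ_X)·(x − μ_X).
E[Y | X=5.14] = 7.41 + (-0.42)·(3.87/3.60)·(5.14 − (0.86)) = 7.41 + (-0.4515)·(4.28) = 5.4776.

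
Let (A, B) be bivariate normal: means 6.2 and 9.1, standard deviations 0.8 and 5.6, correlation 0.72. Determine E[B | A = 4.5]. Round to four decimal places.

The regression of B on A has slope ρ·σ_B/σ_A and passes through (μ_A, μ_B).
E[B | A=4.5] = 9.1 + (0.72)·(5.6/0.8)·(4.5 − (6.2)) = 9.1 + (5.04)·(-1.7) = 0.5320.

0.5320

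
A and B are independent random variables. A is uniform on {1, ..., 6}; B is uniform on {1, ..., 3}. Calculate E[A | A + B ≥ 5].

53/12

P(A + B ≥ 5) = 2/3.
Summing A·P(x,y) over outcomes with A + B ≥ 5 gives 53/18.
E[A | A + B ≥ 5] = (53/18) / (2/3) = 53/12.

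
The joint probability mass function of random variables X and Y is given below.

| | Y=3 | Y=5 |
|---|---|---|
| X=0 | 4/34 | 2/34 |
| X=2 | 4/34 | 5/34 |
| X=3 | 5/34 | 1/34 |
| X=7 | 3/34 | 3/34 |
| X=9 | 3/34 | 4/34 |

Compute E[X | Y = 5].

14/3

P(Y = 5) = 15/34.
Σ X·P over the event = 0·(2/34) + 2·(5/34) + 3·(1/34) + 7·(3/34) + 9·(4/34) = 35/17.
E[X | Y = 5] = (35/17) / (15/34) = 14/3.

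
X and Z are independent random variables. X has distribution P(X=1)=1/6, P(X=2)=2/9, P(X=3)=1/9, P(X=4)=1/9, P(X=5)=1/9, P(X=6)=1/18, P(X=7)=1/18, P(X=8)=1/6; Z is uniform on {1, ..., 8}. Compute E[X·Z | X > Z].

361/18

P(X > Z) = 3/8.
Summing XZ·P(x,y) over outcomes with X > Z gives 361/48.
E[X·Z | X > Z] = (361/48) / (3/8) = 361/18.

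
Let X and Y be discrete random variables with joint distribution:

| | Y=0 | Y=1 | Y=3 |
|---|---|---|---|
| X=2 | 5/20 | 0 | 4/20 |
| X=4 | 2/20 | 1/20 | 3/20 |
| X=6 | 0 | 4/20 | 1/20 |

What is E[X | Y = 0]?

18/7

P(Y = 0) = 7/20.
Σ X·P over the event = 2·(5/20) + 4·(2/20) = 9/10.
E[X | Y = 0] = (9/10) / (7/20) = 18/7.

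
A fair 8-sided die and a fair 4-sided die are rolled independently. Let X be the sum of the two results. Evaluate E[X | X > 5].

92/11

P(X > 5) = 11/16.
Σ over the event: 6·1/8 + 7·1/8 + 8·1/8 + 9·1/8 + 10·3/32 + 11·1/16 + 12·1/32 = 23/4.
E[X | X > 5] = (23/4) / (11/16) = 92/11.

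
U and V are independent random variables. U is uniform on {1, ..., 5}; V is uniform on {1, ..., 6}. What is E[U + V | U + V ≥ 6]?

31/4

P(U + V ≥ 6) = 2/3.
Summing (U+V)·P(x,y) over outcomes with U + V ≥ 6 gives 31/6.
E[U + V | U + V ≥ 6] = (31/6) / (2/3) = 31/4.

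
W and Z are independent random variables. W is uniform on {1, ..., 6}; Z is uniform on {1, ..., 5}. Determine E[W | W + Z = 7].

P(W + Z = 7) = 1/6.
Summing W·P(x,y) over outcomes with W + Z = 7 gives 2/3.
E[W | W + Z = 7] = (2/3) / (1/6) = 4.

4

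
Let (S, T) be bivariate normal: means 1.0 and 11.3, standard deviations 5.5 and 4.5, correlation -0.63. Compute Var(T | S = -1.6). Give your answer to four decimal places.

For a bivariate normal, Var(T | S=x) = σ_T²(1 − ρ²).
Var(T | S=-1.6) = (4.5)²·(1 − (-0.63)²) = 20.25·0.6031 = 12.2128.

12.2128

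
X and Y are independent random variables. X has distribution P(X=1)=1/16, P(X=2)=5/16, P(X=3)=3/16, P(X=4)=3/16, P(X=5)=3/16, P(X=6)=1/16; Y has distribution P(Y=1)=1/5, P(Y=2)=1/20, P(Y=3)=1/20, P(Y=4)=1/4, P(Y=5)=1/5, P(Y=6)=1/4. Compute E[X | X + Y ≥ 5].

968/277

P(X + Y ≥ 5) = 277/320.
Summing X·P(x,y) over outcomes with X + Y ≥ 5 gives 121/40.
E[X | X + Y ≥ 5] = (121/40) / (277/320) = 968/277.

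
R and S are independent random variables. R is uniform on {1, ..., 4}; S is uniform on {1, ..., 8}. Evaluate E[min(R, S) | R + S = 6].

Outcomes with R + S = 6: (1,5), (2,4), (3,3), (4,2), each with probability 1/32.
E[min(R, S) | R + S = 6] = (1 + 2 + 3 + 2) / 4 = 2.

2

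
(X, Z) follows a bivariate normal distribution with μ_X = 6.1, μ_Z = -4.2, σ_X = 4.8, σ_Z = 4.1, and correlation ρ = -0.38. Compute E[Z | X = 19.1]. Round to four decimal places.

-8.4196

E[Z | X=x] = μ_Z + ρ(σ_Z/σ_X)(x − μ_X) for jointly normal variables.
E[Z | X=19.1] = -4.2 + (-0.38)·(4.1/4.8)·(19.1 − (6.1)) = -4.2 + (-0.324583)·(13) = -8.4196.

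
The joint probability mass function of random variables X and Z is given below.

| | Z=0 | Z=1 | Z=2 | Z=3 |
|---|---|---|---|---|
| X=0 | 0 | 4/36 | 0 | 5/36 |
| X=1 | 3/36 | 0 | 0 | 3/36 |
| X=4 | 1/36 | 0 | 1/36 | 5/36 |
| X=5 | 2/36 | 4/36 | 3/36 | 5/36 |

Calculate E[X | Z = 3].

P(Z = 3) = 1/2.
Σ X·P over the event = 0·(5/36) + 1·(3/36) + 4·(5/36) + 5·(5/36) = 4/3.
E[X | Z = 3] = (4/3) / (1/2) = 8/3.

8/3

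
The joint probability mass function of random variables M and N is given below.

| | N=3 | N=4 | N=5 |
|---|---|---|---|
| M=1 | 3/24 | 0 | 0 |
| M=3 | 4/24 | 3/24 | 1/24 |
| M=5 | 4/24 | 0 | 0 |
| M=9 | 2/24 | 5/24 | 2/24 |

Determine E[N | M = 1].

P(M = 1) = 1/8.
Σ N·P over the event = 3·(3/24) = 3/8.
E[N | M = 1] = (3/8) / (1/8) = 3.

3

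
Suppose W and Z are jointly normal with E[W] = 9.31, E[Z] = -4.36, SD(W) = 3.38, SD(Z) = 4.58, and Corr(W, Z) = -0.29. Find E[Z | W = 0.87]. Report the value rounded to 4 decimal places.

For a bivariate normal, E[Z | W=x] = μ_Z + ρ·(σ_Z/σ_W)·(x − μ_W).
E[Z | W=0.87] = -4.36 + (-0.29)·(4.58/3.38)·(0.87 − (9.31)) = -4.36 + (-0.39296)·(-8.44) = -1.0434.

-1.0434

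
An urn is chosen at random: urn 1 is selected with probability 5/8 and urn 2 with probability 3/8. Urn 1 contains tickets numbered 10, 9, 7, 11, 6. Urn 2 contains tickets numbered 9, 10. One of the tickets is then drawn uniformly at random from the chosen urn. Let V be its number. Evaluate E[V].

143/16

E[V | urn 1] = (10+9+7+11+6)/5 = 43/5.
E[V | urn 2] = (9+10)/2 = 19/2.
By the law of total expectation,
E[V] = (5/8)·(43/5) + (3/8)·(19/2) = 143/16.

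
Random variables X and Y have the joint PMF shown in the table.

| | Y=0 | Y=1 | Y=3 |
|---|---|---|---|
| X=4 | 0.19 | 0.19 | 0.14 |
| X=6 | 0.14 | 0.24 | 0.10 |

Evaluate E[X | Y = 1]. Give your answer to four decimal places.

P(Y = 1) = 0.43.
Σ X·P over the event = 4·(0.19) + 6·(0.24) = 2.20.
E[X | Y = 1] = (2.20) / (0.43) = 5.1163.

5.1163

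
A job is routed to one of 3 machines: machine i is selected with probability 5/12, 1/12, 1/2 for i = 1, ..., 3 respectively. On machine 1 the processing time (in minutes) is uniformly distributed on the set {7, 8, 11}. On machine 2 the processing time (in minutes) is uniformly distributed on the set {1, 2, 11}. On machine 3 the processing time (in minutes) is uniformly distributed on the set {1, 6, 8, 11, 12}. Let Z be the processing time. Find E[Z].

E[Z | machine 1] = (7+8+11)/3 = 26/3.
E[Z | machine 2] = (1+2+11)/3 = 14/3.
E[Z | machine 3] = (1+6+8+11+12)/5 = 38/5.
By the law of total expectation,
E[Z] = (5/12)·(26/3) + (1/12)·(14/3) + (1/2)·(38/5) = 39/5.

39/5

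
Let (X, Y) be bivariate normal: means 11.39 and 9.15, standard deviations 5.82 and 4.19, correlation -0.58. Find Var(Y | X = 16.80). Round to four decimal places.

Var(Y | X=x) = (1 − ρ²)·σ_Y².
Var(Y | X=16.80) = (4.19)²·(1 − (-0.58)²) = 17.5561·0.6636 = 11.6502.

11.6502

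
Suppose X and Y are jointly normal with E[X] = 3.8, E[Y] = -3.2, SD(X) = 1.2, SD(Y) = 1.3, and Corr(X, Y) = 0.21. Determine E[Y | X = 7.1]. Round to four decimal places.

E[Y | X=x] = μ_Y + ρ(σ_Y/σ_X)(x − μ_X) for jointly normal variables.
E[Y | X=7.1] = -3.2 + (0.21)·(1.3/1.2)·(7.1 − (3.8)) = -3.2 + (0.2275)·(3.3) = -2.4493.

-2.4493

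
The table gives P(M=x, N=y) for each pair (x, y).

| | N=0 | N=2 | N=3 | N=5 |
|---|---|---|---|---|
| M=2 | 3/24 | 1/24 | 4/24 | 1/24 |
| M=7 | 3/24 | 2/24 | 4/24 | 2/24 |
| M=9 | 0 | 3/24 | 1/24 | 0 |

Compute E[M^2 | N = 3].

293/9

P(N = 3) = 3/8.
Σ M^2·P over the event = 4·(4/24) + 49·(4/24) + 81·(1/24) = 293/24.
E[M^2 | N = 3] = (293/24) / (3/8) = 293/9.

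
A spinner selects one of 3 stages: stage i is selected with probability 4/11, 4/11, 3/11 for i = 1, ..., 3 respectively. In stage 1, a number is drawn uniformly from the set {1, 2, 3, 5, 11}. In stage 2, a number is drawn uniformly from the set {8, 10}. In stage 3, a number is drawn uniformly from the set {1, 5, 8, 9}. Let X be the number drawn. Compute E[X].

E[X | stage 1] = (1+2+3+5+11)/5 = 22/5.
E[X | stage 2] = (8+10)/2 = 9.
E[X | stage 3] = (1+5+8+9)/4 = 23/4.
By the law of total expectation,
E[X] = (4/11)·(22/5) + (4/11)·(9) + (3/11)·(23/4) = 1417/220.

1417/220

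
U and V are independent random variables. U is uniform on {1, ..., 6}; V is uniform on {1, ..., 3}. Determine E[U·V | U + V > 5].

95/9

Outcomes with U + V > 5: (3,3), (4,2), (4,3), (5,1), (5,2), (5,3), (6,1), (6,2), (6,3), each with probability 1/18.
E[U·V | U + V > 5] = (9 + 8 + 12 + 5 + 10 + 15 + 6 + 12 + 18) / 9 = 95/9.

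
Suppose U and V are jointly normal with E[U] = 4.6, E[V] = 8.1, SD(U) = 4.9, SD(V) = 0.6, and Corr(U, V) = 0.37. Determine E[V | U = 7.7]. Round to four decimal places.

E[V | U=x] = μ_V + ρ(σ_V/σ_U)(x − μ_U) for jointly normal variables.
E[V | U=7.7] = 8.1 + (0.37)·(0.6/4.9)·(7.7 − (4.6)) = 8.1 + (0.045306)·(3.1) = 8.2404.

8.2404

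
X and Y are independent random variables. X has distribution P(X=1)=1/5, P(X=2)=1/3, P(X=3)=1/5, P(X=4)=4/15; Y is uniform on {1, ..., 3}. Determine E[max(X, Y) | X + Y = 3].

2

P(X + Y = 3) = 8/45.
Summing max(X,Y)·P(x,y) over outcomes with X + Y = 3 gives 16/45.
E[max(X, Y) | X + Y = 3] = (16/45) / (8/45) = 2.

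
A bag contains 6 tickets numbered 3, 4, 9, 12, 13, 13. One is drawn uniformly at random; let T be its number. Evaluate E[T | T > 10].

P(T > 10) = 1/2.
Σ over the event: 12·1/6 + 13·1/3 = 19/3.
E[T | T > 10] = (19/3) / (1/2) = 38/3.

38/3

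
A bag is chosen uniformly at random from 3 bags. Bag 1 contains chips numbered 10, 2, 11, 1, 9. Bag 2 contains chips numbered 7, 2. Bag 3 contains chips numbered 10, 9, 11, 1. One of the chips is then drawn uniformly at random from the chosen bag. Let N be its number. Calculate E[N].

E[N | bag 1] = (10+2+11+1+9)/5 = 33/5.
E[N | bag 2] = (7+2)/2 = 9/2.
E[N | bag 3] = (10+9+11+1)/4 = 31/4.
By the law of total expectation,
E[N] = (1/3)·(33/5) + (1/3)·(9/2) + (1/3)·(31/4) = 377/60.

377/60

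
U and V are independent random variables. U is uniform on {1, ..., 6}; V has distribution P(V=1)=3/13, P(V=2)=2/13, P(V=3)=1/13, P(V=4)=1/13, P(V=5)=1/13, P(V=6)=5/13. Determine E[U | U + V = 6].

P(U + V = 6) = 4/39.
Summing U·P(x,y) over outcomes with U + V = 6 gives 29/78.
E[U | U + V = 6] = (29/78) / (4/39) = 29/8.

29/8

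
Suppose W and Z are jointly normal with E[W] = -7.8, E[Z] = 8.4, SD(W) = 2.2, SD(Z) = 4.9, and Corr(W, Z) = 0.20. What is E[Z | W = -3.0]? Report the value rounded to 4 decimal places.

10.5382

For a bivariate normal, E[Z | W=x] = μ_Z + ρ·(σ_Z/σ_W)·(x − μ_W).
E[Z | W=-3.0] = 8.4 + (0.20)·(4.9/2.2)·(-3.0 − (-7.8)) = 8.4 + (0.44545)·(4.8) = 10.5382.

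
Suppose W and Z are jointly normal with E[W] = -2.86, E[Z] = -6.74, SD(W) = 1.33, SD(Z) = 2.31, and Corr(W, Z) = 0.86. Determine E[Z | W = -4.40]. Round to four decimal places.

E[Z | W=x] = μ_Z + ρ(σ_Z/σ_W)(x − μ_W) for jointly normal variables.
E[Z | W=-4.40] = -6.74 + (0.86)·(2.31/1.33)·(-4.40 − (-2.86)) = -6.74 + (1.4937)·(-1.54) = -9.0403.

-9.0403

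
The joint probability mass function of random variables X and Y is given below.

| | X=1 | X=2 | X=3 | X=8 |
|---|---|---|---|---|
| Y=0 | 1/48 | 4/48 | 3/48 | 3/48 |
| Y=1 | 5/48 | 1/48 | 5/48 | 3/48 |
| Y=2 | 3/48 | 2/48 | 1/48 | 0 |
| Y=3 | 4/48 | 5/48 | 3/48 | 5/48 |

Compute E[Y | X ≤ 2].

43/25

P(X ≤ 2) = 25/48.
Σ Y·P over the event = 0·(1/48) + 1·(5/48) + 2·(3/48) + 3·(4/48) + 0·(4/48) + 1·(1/48) + 2·(2/48) + 3·(5/48) = 43/48.
E[Y | X ≤ 2] = (43/48) / (25/48) = 43/25.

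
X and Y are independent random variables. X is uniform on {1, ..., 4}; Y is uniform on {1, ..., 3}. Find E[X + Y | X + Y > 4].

17/3

Outcomes with X + Y > 4: (2,3), (3,2), (3,3), (4,1), (4,2), (4,3), each with probability 1/12.
E[X + Y | X + Y > 4] = (5 + 5 + 6 + 5 + 6 + 7) / 6 = 17/3.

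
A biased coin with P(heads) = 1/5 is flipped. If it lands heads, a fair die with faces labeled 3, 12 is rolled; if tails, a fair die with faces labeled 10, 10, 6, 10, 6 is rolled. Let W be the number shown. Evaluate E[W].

E[W | heads] = (3+12)/2 = 15/2.
E[W | tails] = (10+10+6+10+6)/5 = 42/5.
E[W] = (1/5)·(15/2) + (4/5)·(42/5) = 411/50.

411/50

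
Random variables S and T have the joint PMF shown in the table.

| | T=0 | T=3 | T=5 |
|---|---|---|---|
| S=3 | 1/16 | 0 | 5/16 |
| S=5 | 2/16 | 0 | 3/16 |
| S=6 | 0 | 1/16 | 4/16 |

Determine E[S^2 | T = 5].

22

P(T = 5) = 3/4.
Σ S^2·P over the event = 9·(5/16) + 25·(3/16) + 36·(4/16) = 33/2.
E[S^2 | T = 5] = (33/2) / (3/4) = 22.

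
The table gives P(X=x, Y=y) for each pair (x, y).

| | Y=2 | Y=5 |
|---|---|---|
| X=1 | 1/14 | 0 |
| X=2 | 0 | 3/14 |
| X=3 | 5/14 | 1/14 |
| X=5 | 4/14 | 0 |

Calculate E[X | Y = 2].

18/5

P(Y = 2) = 5/7.
Summing X·P(X=x,Y=y) over the conditioning event gives 18/7.
E[X | Y = 2] = (18/7) / (5/7) = 18/5.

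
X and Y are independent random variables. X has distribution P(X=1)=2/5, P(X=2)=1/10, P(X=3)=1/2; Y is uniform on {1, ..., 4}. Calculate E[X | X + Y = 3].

P(X + Y = 3) = 1/8.
Summing X·P(x,y) over outcomes with X + Y = 3 gives 3/20.
E[X | X + Y = 3] = (3/20) / (1/8) = 6/5.

6/5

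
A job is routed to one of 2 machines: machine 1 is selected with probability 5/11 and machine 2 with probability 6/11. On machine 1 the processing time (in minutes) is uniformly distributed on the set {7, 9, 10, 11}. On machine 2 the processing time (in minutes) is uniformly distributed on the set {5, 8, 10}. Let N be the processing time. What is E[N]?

E[N | machine 1] = (7+9+10+11)/4 = 37/4.
E[N | machine 2] = (5+8+10)/3 = 23/3.
By the law of total expectation,
E[N] = (5/11)·(37/4) + (6/11)·(23/3) = 369/44.

369/44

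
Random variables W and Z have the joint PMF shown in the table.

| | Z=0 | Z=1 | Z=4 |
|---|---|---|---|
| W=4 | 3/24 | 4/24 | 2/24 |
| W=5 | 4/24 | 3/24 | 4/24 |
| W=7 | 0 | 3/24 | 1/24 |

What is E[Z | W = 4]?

P(W = 4) = 3/8.
Σ Z·P over the event = 0·(3/24) + 1·(4/24) + 4·(2/24) = 1/2.
E[Z | W = 4] = (1/2) / (3/8) = 4/3.

4/3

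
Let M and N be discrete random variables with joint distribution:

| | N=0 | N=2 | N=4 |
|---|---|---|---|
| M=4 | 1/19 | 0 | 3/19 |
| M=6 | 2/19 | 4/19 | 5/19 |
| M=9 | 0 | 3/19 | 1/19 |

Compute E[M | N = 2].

P(N = 2) = 7/19.
Σ M·P over the event = 6·(4/19) + 9·(3/19) = 51/19.
E[M | N = 2] = (51/19) / (7/19) = 51/7.

51/7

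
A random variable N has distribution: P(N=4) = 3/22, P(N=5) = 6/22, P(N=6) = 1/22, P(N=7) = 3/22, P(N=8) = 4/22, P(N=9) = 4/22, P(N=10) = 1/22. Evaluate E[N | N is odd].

P(N is odd) = 13/22.
Σ over the event: 5·3/11 + 7·3/22 + 9·2/11 = 87/22.
E[N | N is odd] = (87/22) / (13/22) = 87/13.

87/13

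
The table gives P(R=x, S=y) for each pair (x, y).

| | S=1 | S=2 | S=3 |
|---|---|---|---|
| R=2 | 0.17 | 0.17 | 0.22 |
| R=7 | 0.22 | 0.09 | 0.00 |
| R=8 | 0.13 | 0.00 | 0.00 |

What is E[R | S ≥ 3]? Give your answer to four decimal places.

P(S ≥ 3) = 0.22.
Σ R·P over the event = 2·(0.22) = 0.44.
E[R | S ≥ 3] = (0.44) / (0.22) = 2.0000.

2.0000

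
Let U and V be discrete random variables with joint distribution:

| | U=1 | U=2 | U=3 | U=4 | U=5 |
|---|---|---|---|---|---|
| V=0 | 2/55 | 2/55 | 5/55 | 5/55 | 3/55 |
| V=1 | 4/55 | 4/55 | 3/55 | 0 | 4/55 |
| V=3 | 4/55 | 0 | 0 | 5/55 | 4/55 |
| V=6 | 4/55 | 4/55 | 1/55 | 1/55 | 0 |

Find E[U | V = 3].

44/13

P(V = 3) = 13/55.
Summing U·P(U=x,V=y) over the conditioning event gives 4/5.
E[U | V = 3] = (4/5) / (13/55) = 44/13.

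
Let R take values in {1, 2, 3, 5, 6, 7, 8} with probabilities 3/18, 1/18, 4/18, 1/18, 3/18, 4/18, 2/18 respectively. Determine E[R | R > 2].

79/14

P(R > 2) = 7/9.
Σ over the event: 3·2/9 + 5·1/18 + 6·1/6 + 7·2/9 + 8·1/9 = 79/18.
E[R | R > 2] = (79/18) / (7/9) = 79/14.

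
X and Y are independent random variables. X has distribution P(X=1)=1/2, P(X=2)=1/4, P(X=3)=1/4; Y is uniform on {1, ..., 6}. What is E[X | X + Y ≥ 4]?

36/19

P(X + Y ≥ 4) = 19/24.
Summing X·P(x,y) over outcomes with X + Y ≥ 4 gives 3/2.
E[X | X + Y ≥ 4] = (3/2) / (19/24) = 36/19.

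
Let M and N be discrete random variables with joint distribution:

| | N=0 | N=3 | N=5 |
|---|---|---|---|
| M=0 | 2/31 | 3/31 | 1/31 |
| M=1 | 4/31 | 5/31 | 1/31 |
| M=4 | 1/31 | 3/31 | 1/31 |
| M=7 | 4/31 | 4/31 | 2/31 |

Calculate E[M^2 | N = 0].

P(N = 0) = 11/31.
Σ M^2·P over the event = 0·(2/31) + 1·(4/31) + 16·(1/31) + 49·(4/31) = 216/31.
E[M^2 | N = 0] = (216/31) / (11/31) = 216/11.

216/11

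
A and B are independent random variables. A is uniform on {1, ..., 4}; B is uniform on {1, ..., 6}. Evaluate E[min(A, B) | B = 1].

P(B = 1) = 1/6.
Summing min(A,B)·P(x,y) over outcomes with B = 1 gives 1/6.
E[min(A, B) | B = 1] = (1/6) / (1/6) = 1.

1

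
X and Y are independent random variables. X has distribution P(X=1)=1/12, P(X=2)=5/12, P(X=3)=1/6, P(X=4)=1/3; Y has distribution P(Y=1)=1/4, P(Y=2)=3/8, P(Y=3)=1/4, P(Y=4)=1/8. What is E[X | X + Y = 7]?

19/5

P(X + Y = 7) = 5/48.
Summing X·P(x,y) over outcomes with X + Y = 7 gives 19/48.
E[X | X + Y = 7] = (19/48) / (5/48) = 19/5.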